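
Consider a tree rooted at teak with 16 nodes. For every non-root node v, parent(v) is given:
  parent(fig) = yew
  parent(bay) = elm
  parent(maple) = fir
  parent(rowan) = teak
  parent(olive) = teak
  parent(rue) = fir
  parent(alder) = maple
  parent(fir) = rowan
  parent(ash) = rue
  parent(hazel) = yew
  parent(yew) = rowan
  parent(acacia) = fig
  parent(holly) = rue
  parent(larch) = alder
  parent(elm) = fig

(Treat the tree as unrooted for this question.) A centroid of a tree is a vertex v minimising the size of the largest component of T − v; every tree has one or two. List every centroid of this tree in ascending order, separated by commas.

rowan

Delete rowan: the remaining components have sizes 7, 6, 2. Max 7 ≤ 8, so rowan is a centroid.
Every other node leaves some component of size > 8, so the centroid is unique.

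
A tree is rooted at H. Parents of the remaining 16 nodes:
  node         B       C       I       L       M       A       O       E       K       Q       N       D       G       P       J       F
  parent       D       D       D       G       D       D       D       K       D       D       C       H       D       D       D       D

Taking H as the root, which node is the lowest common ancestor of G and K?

D

G's ancestor chain is G, D, H and K's is K, D, H; they first meet at D.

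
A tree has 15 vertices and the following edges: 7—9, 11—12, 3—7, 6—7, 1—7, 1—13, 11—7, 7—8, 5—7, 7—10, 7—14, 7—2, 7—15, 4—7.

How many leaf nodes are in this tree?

12

Exactly 12 nodes have a single neighbour: 2, 3, 4, 5, 6, 8, 9, 10, 12, 13, 14, 15.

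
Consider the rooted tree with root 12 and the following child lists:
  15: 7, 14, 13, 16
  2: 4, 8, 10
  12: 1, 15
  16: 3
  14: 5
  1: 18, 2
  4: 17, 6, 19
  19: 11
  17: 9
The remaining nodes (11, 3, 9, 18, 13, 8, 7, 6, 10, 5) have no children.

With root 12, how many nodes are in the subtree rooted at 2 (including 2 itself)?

Descendants of 2 (including itself): 2, 4, 8, 10, 6, 19, 17, 11, 9. That's 9.

9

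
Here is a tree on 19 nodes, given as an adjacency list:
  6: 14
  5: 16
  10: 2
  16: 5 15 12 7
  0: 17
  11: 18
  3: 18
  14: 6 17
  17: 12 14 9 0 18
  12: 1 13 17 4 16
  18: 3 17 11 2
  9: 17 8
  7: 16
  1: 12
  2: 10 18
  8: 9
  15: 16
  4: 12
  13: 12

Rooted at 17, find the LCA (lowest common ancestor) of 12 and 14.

12's ancestor chain is 12, 17 and 14's is 14, 17; they first meet at 17.

17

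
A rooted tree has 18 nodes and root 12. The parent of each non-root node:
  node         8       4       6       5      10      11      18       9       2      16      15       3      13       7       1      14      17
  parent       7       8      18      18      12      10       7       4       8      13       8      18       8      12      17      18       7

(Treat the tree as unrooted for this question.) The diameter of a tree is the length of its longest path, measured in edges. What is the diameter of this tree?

6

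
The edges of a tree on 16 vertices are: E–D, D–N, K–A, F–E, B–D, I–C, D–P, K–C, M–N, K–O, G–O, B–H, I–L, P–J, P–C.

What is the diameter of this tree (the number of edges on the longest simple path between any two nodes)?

7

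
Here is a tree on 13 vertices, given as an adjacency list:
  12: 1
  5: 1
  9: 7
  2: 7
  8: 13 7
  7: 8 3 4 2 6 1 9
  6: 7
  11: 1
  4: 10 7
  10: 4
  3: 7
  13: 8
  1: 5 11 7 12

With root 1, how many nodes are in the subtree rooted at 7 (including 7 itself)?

9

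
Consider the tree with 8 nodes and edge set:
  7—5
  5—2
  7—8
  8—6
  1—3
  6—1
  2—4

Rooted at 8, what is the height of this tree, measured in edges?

4

A deepest node is 4, reached by 8 – 7 – 5 – 2 – 4.
That path has 4 edges, so the height is 4.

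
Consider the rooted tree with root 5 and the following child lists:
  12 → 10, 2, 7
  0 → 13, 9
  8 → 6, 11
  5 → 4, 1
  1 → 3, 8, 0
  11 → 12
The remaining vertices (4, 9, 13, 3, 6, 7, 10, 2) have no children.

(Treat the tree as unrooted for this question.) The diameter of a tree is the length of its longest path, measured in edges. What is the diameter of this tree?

6

BFS from 2 reaches 4 last, at distance 6; BFS from 4 confirms no node is farther.
Path: 2-12-11-8-1-5-4.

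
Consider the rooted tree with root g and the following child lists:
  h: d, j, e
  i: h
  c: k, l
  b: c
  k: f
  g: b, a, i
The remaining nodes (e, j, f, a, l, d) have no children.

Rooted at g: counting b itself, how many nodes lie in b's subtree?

5

b's subtree: {b, c, l, k, f}, size 5.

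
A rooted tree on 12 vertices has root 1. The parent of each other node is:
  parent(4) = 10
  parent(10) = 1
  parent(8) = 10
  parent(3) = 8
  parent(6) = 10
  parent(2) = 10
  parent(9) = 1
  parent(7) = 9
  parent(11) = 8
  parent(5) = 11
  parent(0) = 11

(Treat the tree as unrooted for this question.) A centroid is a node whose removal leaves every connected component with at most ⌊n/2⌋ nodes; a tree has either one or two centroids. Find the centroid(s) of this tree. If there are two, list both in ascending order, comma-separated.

10

If 10 is removed the pieces have sizes 5, 3, 1, 1, 1, all ≤ ⌊12/2⌋ = 6.
No neighbour of 10 does as well, so 10 is the unique centroid.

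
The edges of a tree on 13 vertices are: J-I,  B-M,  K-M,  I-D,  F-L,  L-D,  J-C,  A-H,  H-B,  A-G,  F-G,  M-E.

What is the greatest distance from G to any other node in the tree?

6

A farthest node from G is C.
The path G-F-L-D-I-J-C has 6 edges.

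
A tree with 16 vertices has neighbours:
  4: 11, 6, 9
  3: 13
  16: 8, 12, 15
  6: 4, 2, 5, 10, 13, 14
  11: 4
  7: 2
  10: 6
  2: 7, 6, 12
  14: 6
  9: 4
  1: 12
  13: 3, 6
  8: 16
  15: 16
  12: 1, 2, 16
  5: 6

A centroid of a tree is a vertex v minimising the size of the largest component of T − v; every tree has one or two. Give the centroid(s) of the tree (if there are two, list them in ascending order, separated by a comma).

6

If 6 is removed the pieces have sizes 7, 3, 2, 1, 1, 1, all ≤ ⌊16/2⌋ = 8.
Every other node leaves some component of size > 8, so the centroid is unique.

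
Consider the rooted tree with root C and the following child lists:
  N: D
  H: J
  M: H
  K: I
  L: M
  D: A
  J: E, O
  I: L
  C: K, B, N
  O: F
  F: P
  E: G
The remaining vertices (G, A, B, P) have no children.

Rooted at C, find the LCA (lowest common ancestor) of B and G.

C

Ancestors of B (toward the root): B, C.
Ancestors of G: G, E, J, H, M, L, I, K, C.
The deepest node appearing in both lists is C.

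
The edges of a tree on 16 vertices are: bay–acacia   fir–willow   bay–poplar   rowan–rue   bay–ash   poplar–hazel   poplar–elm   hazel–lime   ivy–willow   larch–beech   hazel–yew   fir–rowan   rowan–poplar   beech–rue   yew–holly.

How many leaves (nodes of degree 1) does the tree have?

7

Degree-1 nodes: acacia, ash, elm, holly, ivy, larch, lime — 7 of them.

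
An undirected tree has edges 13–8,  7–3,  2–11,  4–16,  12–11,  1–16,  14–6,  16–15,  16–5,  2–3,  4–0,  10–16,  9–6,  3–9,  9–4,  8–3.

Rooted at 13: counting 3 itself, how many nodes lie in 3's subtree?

Descendants of 3 (including itself): 3, 9, 2, 7, 6, 4, 11, 14, 16, 0, 12, 10, 1, 5, 15. That's 15.

15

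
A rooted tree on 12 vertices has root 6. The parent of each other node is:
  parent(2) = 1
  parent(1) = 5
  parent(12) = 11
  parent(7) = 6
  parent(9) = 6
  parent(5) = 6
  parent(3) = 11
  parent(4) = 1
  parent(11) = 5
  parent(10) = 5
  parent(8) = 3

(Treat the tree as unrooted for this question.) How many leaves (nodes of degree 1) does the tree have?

Degree-1 nodes: 2, 4, 7, 8, 9, 10, 12 — 7 of them.

7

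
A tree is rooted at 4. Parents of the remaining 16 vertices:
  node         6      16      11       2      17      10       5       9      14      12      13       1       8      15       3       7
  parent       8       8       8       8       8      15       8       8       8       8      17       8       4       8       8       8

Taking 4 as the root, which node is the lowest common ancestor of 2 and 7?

Ancestors of 2 (toward the root): 2, 8, 4.
Ancestors of 7: 7, 8, 4.
The deepest node appearing in both lists is 8.

8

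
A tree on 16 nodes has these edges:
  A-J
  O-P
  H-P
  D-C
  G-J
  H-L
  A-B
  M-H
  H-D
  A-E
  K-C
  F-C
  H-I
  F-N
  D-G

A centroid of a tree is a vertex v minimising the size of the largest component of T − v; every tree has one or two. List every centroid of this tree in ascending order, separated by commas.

D

Removing D splits the tree into components of sizes 6, 5, 4; the largest is 6 ≤ ⌊16/2⌋ = 8.
Every other node leaves some component of size > 8, so the centroid is unique.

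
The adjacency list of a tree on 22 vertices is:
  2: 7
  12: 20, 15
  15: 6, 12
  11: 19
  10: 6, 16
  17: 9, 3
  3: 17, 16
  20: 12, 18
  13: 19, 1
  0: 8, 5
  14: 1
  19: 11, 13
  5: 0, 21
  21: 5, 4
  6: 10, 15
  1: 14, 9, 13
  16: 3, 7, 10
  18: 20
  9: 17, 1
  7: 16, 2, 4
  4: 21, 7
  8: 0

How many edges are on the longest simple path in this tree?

13

BFS from 18 reaches 11 last, at distance 13; BFS from 11 confirms no node is farther.
Path: 18 - 20 - 12 - 15 - 6 - 10 - 16 - 3 - 17 - 9 - 1 - 13 - 19 - 11.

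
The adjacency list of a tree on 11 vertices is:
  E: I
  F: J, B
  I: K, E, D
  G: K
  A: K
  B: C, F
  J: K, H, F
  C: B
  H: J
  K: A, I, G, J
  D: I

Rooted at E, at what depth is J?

3

E – I – K – J — 3 edges.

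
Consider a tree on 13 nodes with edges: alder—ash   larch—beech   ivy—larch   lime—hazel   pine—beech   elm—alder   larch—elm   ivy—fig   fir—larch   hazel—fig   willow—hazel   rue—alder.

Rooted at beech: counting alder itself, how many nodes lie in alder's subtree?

alder's subtree: {alder, rue, ash}, size 3.

3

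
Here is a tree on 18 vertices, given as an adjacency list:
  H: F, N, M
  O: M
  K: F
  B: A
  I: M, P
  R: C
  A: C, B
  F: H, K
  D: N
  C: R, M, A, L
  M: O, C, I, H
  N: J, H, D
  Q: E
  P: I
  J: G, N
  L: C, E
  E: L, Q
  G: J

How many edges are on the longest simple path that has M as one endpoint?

4

The node farthest from M is G (Q also at distance 4), via M-H-N-J-G — 4 edges.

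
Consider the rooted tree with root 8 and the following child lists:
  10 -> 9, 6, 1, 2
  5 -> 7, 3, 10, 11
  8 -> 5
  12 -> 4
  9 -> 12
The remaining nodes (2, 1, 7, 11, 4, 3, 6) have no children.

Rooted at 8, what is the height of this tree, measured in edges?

5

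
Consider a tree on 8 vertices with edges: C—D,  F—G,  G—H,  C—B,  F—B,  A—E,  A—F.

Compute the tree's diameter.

Starting from D, a farthest node is E at distance 5.
One longest path: D - C - B - F - A - E.
So the diameter is 5.

5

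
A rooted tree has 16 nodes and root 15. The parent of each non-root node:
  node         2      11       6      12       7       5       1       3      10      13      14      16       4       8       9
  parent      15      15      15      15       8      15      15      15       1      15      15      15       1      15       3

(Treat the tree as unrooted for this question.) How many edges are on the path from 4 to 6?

3

Walking from 4: 4 – 1 – 15 – 6. Length 3.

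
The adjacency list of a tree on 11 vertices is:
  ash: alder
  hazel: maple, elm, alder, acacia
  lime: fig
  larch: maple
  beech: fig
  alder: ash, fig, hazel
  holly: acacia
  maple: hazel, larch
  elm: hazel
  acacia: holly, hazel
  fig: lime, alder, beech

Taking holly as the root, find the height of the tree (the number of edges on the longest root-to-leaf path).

beech sits deepest: holly – acacia – hazel – alder – fig – beech — 5 edges from the root.

5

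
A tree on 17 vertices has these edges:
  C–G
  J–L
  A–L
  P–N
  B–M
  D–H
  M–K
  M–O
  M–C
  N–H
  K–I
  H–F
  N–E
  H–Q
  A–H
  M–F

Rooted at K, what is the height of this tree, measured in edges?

6

J sits deepest: K – M – F – H – A – L – J — 6 edges from the root.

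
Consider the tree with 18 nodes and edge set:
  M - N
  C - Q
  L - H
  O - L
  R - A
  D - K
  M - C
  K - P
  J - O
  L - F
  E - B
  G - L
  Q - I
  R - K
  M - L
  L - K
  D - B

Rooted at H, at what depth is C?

Climbing from C to the root: C – M – L – H. That's 3 steps.

3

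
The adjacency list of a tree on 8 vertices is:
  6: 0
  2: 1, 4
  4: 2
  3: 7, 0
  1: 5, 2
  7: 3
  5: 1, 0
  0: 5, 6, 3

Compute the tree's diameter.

A longest path is 7 - 3 - 0 - 5 - 1 - 2 - 4, with 6 edges.

6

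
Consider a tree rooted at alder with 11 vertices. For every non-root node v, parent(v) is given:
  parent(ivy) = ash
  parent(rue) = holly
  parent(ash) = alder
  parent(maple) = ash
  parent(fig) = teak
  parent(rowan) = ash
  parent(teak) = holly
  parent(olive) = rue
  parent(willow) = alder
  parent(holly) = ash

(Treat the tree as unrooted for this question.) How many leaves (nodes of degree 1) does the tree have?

6

Exactly 6 nodes have a single neighbour: fig, ivy, maple, olive, rowan, willow.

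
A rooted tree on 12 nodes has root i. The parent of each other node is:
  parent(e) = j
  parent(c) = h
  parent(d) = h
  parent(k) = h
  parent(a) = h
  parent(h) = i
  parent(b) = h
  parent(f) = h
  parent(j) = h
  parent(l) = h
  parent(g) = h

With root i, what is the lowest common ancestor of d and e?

Ancestors of d (toward the root): d, h, i.
Ancestors of e: e, j, h, i.
The deepest node appearing in both lists is h.

h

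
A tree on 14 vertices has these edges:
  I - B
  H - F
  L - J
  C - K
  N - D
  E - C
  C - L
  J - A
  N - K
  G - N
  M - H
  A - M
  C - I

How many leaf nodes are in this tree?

Degree-1 nodes: B, D, E, F, G — 5 of them.

5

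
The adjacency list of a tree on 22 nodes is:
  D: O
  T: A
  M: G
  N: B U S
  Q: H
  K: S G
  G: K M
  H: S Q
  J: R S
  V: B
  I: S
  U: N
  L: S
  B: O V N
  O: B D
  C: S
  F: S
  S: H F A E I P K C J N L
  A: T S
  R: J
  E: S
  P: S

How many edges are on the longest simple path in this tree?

Starting from D, a farthest node is M at distance 7.
One longest path: D – O – B – N – S – K – G – M.
So the diameter is 7.

7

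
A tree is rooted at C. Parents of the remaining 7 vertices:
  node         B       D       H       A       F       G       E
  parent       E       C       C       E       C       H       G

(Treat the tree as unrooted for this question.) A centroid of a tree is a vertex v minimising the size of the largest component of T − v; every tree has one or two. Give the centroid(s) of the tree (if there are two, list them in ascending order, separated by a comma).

Removing G splits the tree into components of sizes 4, 3; the largest is 4 ≤ ⌊8/2⌋ = 4.
Its neighbour H also leaves a largest component of size 4, so both are centroids.

G, H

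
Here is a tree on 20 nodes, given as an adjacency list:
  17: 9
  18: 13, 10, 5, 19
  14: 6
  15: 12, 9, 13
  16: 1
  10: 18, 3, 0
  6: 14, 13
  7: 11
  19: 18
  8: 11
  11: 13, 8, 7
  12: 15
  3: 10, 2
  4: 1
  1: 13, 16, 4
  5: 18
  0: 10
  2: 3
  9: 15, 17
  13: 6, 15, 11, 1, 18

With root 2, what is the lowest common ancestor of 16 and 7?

16's ancestor chain is 16, 1, 13, 18, 10, 3, 2 and 7's is 7, 11, 13, 18, 10, 3, 2; they first meet at 13.

13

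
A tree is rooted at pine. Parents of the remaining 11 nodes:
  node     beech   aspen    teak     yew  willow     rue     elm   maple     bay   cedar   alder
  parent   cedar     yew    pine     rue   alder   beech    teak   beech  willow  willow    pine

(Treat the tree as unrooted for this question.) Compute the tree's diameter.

9

BFS from aspen reaches elm last, at distance 9; BFS from elm confirms no node is farther.
Path: aspen–yew–rue–beech–cedar–willow–alder–pine–teak–elm.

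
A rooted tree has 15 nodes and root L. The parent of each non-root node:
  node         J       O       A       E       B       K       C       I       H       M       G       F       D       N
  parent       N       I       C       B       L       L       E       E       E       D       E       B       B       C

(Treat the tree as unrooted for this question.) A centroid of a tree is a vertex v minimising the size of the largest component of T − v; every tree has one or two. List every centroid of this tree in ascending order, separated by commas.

If E is removed the pieces have sizes 6, 4, 2, 1, 1, all ≤ ⌊15/2⌋ = 7.
Every other node leaves some component of size > 7, so the centroid is unique.

E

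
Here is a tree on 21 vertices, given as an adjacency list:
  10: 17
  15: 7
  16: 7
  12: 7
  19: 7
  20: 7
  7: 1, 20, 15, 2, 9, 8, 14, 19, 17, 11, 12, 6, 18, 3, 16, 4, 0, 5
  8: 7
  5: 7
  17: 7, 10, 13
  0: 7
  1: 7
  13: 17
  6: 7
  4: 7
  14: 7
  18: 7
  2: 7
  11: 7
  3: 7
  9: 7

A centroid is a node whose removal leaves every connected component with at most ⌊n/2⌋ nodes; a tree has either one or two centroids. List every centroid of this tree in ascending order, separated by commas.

7

Removing 7 splits the tree into components of sizes 3, 1, 1, 1, 1, 1, 1, 1, 1, 1, 1, 1, 1, 1, 1, 1, 1, 1; the largest is 3 ≤ ⌊21/2⌋ = 10.
Every other node leaves some component of size > 10, so the centroid is unique.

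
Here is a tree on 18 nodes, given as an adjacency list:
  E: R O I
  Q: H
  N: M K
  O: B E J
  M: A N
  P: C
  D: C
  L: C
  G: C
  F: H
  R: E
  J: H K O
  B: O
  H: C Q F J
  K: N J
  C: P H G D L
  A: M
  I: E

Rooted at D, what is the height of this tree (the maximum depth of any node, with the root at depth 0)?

A deepest node is A, reached by D–C–H–J–K–N–M–A.
That path has 7 edges, so the height is 7.

7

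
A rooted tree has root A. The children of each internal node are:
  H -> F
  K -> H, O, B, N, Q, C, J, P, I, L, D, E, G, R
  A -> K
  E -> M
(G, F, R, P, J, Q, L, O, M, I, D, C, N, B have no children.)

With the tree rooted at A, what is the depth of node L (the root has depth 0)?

Climbing from L to the root: L–K–A. That's 2 steps.

2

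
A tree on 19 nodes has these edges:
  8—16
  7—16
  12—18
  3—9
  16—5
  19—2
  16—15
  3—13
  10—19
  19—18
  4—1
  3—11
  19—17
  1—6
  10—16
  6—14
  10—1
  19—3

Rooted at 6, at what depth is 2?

4

6 → 1 → 10 → 19 → 2 — 4 edges.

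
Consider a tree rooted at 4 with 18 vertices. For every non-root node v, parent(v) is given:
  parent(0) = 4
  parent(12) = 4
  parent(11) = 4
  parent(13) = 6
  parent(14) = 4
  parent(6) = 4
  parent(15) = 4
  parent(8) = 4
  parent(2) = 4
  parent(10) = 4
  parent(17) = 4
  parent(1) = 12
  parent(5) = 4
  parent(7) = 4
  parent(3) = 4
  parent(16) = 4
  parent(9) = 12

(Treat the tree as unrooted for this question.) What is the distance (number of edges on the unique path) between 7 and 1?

Walking from 7: 7–4–12–1. Length 3.

3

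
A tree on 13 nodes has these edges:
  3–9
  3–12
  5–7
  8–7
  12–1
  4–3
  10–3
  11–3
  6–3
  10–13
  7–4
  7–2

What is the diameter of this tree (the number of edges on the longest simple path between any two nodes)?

A longest path is 8 - 7 - 4 - 3 - 12 - 1, with 5 edges.

5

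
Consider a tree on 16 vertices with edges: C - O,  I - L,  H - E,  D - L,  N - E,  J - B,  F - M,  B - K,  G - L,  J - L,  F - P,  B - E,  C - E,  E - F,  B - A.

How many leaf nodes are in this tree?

10

Degree-1 nodes: A, D, G, H, I, K, M, N, O, P — 10 of them.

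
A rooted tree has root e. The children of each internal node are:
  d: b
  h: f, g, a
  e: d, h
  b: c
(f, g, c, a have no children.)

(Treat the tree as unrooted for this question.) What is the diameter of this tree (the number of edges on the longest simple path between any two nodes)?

5

Starting from g, a farthest node is c at distance 5.
One longest path: g-h-e-d-b-c.
So the diameter is 5.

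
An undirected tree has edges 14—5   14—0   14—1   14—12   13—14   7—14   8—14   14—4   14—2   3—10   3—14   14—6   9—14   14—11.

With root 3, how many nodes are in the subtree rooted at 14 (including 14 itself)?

13

Descendants of 14 (including itself): 14, 6, 8, 2, 13, 12, 5, 0, 1, 9, 11, 7, 4. That's 13.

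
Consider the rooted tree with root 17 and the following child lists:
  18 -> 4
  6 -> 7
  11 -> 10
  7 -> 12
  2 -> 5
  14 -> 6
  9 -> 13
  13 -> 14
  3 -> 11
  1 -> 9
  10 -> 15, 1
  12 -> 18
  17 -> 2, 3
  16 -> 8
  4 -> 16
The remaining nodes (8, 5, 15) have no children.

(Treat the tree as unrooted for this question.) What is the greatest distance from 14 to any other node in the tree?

9

The node farthest from 14 is 5, via 14–13–9–1–10–11–3–17–2–5 — 9 edges.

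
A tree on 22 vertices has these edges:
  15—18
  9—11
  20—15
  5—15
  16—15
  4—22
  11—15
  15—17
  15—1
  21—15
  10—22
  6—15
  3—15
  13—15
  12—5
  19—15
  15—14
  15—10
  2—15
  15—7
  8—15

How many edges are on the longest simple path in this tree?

A longest path is 4 – 22 – 10 – 15 – 5 – 12, with 5 edges.

5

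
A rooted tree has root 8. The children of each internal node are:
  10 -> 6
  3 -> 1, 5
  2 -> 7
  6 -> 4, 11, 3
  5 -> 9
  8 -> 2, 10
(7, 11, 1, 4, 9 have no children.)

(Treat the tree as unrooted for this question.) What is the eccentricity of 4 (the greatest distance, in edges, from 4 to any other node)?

The node farthest from 4 is 7, via 4-6-10-8-2-7 — 5 edges.

5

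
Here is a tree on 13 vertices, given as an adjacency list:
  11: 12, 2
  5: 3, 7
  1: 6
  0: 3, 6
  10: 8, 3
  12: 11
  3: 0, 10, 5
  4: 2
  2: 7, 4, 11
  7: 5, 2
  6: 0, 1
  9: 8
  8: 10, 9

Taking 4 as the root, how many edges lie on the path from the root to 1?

7

Path from 4 to 1: 4 → 2 → 7 → 5 → 3 → 0 → 6 → 1, which has 7 edges.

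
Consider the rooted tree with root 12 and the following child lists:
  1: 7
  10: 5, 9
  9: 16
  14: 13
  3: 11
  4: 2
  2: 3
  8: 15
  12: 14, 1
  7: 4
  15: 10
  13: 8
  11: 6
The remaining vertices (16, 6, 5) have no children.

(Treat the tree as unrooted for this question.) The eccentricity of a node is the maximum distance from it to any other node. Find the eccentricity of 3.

12

A farthest node from 3 is 16.
The path 3-2-4-7-1-12-14-13-8-15-10-9-16 has 12 edges.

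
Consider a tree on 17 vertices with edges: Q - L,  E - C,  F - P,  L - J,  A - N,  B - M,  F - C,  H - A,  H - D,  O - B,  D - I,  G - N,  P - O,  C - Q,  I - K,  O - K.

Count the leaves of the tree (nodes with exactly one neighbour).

Degree-1 nodes: E, G, J, M — 4 of them.

4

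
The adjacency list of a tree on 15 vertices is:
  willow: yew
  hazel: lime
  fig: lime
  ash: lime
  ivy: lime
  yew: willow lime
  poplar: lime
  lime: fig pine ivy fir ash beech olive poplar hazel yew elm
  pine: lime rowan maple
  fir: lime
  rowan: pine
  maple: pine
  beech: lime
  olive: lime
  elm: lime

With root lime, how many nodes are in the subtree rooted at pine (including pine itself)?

3

The subtree rooted at pine contains: pine, rowan, maple — 3 nodes.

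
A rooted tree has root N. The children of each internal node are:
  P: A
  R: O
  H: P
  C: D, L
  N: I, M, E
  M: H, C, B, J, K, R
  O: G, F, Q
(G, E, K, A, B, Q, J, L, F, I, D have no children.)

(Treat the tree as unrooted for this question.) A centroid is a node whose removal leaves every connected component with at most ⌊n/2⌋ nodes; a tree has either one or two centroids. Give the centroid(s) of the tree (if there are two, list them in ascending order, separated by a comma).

M

If M is removed the pieces have sizes 5, 3, 3, 3, 1, 1, 1, all ≤ ⌊18/2⌋ = 9.
No neighbour of M does as well, so M is the unique centroid.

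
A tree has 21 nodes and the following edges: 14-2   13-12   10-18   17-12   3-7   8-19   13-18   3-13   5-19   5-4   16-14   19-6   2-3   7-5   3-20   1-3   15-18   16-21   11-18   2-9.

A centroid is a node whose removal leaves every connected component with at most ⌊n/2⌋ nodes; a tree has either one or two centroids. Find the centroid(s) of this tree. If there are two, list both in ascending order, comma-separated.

If 3 is removed the pieces have sizes 7, 6, 5, 1, 1, all ≤ ⌊21/2⌋ = 10.
No neighbour of 3 does as well, so 3 is the unique centroid.

3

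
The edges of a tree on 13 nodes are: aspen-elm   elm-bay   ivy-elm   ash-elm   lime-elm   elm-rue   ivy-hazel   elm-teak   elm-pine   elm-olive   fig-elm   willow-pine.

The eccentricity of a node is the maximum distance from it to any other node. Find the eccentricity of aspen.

3

A farthest node from aspen is hazel (willow also at distance 3).
The path aspen-elm-ivy-hazel has 3 edges.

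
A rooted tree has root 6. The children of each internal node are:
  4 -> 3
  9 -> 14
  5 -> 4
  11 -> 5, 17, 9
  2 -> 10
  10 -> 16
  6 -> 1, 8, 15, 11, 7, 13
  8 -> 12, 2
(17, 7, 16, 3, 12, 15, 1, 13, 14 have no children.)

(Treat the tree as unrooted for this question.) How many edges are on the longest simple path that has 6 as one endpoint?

4

The node farthest from 6 is 3 (16 also at distance 4), via 6–11–5–4–3 — 4 edges.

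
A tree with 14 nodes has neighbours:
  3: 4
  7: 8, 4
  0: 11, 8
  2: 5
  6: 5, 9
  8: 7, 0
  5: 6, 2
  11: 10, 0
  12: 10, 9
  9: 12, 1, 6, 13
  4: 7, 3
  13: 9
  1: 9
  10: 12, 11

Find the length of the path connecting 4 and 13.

8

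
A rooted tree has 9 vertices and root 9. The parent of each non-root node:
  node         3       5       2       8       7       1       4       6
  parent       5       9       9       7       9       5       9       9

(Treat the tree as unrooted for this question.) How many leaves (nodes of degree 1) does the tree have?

Exactly 6 nodes have a single neighbour: 1, 2, 3, 4, 6, 8.

6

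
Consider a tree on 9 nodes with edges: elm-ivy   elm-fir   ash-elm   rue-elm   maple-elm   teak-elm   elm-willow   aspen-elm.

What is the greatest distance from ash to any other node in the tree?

Distances from ash peak at 2, attained at teak (maple, rue, aspen, willow, ivy, fir also at distance 2).
ash-elm-teak

2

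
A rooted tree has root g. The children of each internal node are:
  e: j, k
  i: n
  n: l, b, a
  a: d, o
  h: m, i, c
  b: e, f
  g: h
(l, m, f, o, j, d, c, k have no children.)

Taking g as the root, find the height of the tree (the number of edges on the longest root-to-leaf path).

6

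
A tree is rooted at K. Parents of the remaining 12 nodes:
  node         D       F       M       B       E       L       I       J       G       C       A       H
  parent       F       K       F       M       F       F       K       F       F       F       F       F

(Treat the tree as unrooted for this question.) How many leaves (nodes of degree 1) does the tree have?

Degree-1 nodes: A, B, C, D, E, G, H, I, J, L — 10 of them.

10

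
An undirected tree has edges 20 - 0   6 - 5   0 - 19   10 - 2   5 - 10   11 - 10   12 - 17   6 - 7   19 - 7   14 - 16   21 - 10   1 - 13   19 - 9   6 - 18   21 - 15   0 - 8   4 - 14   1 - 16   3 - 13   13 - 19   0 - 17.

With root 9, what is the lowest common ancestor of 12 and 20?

0

Ancestors of 12 (toward the root): 12, 17, 0, 19, 9.
Ancestors of 20: 20, 0, 19, 9.
The deepest node appearing in both lists is 0.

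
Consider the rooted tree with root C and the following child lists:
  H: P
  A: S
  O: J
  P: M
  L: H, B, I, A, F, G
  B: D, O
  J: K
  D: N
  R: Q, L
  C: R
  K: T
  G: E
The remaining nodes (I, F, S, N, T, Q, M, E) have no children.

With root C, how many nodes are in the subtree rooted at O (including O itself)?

4

The subtree rooted at O contains: O, J, K, T — 4 nodes.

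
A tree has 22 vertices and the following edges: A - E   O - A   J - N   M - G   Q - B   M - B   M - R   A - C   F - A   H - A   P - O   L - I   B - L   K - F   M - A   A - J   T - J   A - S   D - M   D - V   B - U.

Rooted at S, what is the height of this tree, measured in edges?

5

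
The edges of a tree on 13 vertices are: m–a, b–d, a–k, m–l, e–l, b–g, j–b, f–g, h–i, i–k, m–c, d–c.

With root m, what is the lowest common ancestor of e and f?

Path e→root: e l m; path f→root: f g b d c m.
First common node: m.

m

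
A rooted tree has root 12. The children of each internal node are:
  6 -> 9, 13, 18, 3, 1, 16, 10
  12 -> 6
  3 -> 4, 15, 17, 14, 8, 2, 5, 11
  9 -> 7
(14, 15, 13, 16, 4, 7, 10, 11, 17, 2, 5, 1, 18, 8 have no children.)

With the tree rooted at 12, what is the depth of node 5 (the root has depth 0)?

Climbing from 5 to the root: 5–3–6–12. That's 3 steps.

3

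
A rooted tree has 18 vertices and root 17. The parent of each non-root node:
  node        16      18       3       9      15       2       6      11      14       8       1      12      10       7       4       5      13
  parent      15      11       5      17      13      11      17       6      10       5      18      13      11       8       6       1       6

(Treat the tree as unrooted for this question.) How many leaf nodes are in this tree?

8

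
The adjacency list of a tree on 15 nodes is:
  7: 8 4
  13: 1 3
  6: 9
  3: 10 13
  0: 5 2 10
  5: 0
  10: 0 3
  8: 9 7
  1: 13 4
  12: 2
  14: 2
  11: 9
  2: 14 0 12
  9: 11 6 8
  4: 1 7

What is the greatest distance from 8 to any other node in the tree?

9

A farthest node from 8 is 12 (14 also at distance 9).
The path 8-7-4-1-13-3-10-0-2-12 has 9 edges.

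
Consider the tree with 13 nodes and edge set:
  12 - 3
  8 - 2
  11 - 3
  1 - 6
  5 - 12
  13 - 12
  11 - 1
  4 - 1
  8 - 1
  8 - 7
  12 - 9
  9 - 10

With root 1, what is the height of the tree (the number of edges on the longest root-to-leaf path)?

5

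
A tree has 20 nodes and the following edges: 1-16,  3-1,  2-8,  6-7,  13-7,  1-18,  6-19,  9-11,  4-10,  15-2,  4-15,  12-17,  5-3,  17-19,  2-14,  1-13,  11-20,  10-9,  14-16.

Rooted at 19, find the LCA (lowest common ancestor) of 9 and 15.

15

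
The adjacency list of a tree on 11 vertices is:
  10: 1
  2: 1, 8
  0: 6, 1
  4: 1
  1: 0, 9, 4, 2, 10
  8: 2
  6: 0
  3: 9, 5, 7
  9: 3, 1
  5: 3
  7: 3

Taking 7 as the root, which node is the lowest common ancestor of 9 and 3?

9's ancestor chain is 9, 3, 7 and 3's is 3, 7; they first meet at 3.

3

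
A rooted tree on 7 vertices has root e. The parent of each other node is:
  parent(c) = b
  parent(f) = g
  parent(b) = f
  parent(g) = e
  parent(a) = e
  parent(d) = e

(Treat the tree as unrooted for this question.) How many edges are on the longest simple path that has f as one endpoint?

3

A farthest node from f is a (d also at distance 3).
The path f – g – e – a has 3 edges.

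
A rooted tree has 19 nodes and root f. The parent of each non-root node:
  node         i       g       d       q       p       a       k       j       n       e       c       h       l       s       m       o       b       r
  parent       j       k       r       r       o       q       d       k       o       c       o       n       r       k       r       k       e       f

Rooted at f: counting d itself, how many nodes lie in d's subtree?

13

The subtree rooted at d contains: d, k, j, o, s, g, i, c, n, p, e, h, b — 13 nodes.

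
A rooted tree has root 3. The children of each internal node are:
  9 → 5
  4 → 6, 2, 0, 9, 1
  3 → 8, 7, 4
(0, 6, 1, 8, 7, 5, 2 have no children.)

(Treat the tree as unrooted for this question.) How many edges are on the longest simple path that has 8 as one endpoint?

4

Distances from 8 peak at 4, attained at 5.
8-3-4-9-5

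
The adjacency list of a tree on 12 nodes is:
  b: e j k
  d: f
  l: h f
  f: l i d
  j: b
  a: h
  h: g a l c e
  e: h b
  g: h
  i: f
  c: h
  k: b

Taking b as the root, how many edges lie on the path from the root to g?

Climbing from g to the root: g – h – e – b. That's 3 steps.

3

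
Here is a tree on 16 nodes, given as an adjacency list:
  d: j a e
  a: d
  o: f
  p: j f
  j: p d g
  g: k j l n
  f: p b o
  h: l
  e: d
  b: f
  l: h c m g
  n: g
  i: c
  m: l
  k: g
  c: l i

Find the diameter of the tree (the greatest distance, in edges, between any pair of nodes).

7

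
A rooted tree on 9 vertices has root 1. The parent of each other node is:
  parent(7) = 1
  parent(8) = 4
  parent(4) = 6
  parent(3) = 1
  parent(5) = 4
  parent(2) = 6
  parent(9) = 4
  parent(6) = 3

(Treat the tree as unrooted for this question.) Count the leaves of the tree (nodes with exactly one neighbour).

5

The leaves are 2, 5, 7, 8, 9.
That is 5 leaves.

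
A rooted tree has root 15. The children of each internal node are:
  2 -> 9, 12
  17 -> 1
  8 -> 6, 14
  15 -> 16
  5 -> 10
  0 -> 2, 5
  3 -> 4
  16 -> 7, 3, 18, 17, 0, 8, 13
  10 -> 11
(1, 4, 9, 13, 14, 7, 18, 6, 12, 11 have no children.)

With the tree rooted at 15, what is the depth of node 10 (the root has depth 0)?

4

Path from 15 to 10: 15 → 16 → 0 → 5 → 10, which has 4 edges.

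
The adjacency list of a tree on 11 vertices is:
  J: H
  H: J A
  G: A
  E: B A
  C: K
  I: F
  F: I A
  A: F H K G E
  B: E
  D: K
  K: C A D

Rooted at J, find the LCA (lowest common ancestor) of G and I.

G's ancestor chain is G, A, H, J and I's is I, F, A, H, J; they first meet at A.

A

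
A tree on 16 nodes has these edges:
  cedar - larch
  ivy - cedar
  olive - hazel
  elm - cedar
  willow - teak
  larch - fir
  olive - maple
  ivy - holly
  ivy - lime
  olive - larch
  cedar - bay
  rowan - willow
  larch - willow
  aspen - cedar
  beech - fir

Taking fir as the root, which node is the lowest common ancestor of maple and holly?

maple's ancestor chain is maple, olive, larch, fir and holly's is holly, ivy, cedar, larch, fir; they first meet at larch.

larch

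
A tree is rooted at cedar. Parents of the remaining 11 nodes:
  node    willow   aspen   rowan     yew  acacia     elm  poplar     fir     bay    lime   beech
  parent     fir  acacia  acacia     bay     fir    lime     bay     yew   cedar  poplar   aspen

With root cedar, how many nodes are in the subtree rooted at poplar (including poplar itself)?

Descendants of poplar (including itself): poplar, lime, elm. That's 3.

3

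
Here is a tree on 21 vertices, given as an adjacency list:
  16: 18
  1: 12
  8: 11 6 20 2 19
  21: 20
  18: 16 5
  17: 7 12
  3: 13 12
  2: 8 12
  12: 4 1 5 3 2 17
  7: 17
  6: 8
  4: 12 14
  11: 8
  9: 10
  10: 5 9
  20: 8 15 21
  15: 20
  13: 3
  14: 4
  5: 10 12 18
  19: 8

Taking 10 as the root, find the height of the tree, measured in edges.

6

21 sits deepest: 10 → 5 → 12 → 2 → 8 → 20 → 21 — 6 edges from the root.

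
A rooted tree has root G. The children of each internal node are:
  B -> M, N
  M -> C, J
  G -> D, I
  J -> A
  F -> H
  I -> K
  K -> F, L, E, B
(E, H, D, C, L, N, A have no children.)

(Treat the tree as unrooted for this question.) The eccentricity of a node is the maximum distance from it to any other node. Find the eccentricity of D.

Distances from D peak at 7, attained at A.
D – G – I – K – B – M – J – A

7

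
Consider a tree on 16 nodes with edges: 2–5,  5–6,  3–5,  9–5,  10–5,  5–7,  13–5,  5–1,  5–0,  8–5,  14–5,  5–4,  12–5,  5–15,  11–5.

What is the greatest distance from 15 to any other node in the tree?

Distances from 15 peak at 2, attained at 9 (14, 0, 3, 11, 4, 8, 7, 10, 13, 1, 12, 2, 6 also at distance 2).
15 – 5 – 9

2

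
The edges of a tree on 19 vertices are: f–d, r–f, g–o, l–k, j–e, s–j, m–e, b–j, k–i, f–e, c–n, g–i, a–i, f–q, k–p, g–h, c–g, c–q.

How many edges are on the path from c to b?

Walking from c: c – q – f – e – j – b. Length 5.

5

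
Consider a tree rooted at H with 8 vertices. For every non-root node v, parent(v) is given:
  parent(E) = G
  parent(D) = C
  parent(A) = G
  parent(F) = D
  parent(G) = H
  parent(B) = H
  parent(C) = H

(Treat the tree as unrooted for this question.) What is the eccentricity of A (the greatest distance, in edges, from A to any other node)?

5

The node farthest from A is F, via A–G–H–C–D–F — 5 edges.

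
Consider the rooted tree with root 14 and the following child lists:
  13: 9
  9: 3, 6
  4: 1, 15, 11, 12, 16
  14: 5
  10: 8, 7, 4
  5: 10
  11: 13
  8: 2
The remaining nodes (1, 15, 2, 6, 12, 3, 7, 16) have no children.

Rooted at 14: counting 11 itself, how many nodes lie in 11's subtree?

5

Descendants of 11 (including itself): 11, 13, 9, 6, 3. That's 5.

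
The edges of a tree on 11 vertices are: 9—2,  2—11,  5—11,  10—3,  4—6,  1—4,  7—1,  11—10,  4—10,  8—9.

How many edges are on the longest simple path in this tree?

A longest path is 8–9–2–11–10–4–1–7, with 7 edges.

7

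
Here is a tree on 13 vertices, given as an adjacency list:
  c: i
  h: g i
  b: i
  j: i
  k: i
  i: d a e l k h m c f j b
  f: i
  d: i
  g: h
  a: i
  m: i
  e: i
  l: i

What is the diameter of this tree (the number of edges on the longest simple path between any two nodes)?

BFS from g reaches c last, at distance 3; BFS from c confirms no node is farther.
Path: g-h-i-c.

3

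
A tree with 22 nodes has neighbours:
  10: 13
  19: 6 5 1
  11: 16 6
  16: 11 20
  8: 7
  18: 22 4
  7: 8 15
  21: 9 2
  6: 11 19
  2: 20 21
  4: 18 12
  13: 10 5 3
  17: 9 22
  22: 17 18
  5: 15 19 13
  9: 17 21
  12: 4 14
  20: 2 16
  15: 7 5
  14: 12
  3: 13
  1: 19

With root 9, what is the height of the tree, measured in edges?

11

A deepest node is 8, reached by 9 – 21 – 2 – 20 – 16 – 11 – 6 – 19 – 5 – 15 – 7 – 8.
That path has 11 edges, so the height is 11.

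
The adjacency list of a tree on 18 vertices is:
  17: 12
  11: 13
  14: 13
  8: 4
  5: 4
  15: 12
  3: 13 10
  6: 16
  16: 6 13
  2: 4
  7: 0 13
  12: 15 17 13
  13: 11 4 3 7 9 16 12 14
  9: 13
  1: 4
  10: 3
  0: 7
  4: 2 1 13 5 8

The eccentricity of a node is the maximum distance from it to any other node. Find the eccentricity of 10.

A farthest node from 10 is 1 (6, 8, 5, 2, 15, 17, 0 also at distance 4).
The path 10 – 3 – 13 – 4 – 1 has 4 edges.

4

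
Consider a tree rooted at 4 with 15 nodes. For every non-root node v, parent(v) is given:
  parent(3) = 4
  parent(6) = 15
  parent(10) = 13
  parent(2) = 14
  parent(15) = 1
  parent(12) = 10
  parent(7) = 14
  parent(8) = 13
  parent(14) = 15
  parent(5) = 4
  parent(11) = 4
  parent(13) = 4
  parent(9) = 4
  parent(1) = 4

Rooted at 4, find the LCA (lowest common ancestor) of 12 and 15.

4

12's ancestor chain is 12, 10, 13, 4 and 15's is 15, 1, 4; they first meet at 4.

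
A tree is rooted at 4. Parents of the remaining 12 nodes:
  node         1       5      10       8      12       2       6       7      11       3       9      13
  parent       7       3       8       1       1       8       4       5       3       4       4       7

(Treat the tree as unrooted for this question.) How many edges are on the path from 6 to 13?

5

6 - 4 - 3 - 5 - 7 - 13: 5 edges.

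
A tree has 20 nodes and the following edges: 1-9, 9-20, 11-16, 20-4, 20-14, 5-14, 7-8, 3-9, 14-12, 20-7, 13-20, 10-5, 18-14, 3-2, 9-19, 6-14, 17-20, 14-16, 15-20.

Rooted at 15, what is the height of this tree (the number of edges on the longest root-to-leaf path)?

A deepest node is 2, reached by 15-20-9-3-2.
That path has 4 edges, so the height is 4.

4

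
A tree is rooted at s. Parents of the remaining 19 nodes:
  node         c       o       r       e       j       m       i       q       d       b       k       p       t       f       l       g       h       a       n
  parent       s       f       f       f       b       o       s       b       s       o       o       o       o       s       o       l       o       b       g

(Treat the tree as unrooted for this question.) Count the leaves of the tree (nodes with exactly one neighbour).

14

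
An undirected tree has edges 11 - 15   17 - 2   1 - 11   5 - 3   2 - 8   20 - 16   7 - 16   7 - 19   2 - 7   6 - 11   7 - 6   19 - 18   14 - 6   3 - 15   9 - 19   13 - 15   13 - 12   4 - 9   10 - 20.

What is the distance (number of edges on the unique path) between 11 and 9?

4

The path is 11–6–7–19–9, which has 4 edges.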